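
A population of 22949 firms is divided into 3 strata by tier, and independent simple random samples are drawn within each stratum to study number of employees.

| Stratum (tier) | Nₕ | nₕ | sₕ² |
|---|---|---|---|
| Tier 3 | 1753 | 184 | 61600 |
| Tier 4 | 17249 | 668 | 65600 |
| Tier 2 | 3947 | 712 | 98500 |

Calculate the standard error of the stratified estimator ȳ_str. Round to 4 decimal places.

Var(ȳ_str) = Σₕ Wₕ²(1 − fₕ)sₕ²/nₕ with Wₕ = Nₕ/N, N = 22949.
Tier 3: Wₕ = 0.07638677; term = 0.07638677²·(1 − 0.10496292)·61600/184 = 1.7483977.
Tier 4: Wₕ = 0.75162316; term = 0.75162316²·(1 − 0.03872688)·65600/668 = 53.330356.
Tier 2: Wₕ = 0.17199006; term = 0.17199006²·(1 − 0.18039017)·98500/712 = 3.3540545.
Sum = 58.432808.
SE = √(58.432808) = 7.6441.

7.6441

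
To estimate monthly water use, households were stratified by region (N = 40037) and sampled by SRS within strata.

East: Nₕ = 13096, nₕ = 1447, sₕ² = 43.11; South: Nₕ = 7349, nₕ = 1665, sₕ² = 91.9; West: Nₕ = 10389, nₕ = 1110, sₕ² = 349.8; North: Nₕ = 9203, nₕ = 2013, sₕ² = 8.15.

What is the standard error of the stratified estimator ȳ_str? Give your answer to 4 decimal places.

Var(ȳ_str) = Σₕ Wₕ²(1 − fₕ)sₕ²/nₕ with Wₕ = Nₕ/N, N = 40037.
East: Wₕ = 0.32709743; term = 0.32709743²·(1 − 0.11049175)·43.11/1447 = 0.0028353962.
South: Wₕ = 0.18355521; term = 0.18355521²·(1 − 0.22656144)·91.9/1665 = 0.0014383366.
West: Wₕ = 0.25948498; term = 0.25948498²·(1 − 0.10684378)·349.8/1110 = 0.018951723.
North: Wₕ = 0.22986238; term = 0.22986238²·(1 − 0.21873302)·8.15/2013 = 1.6712795 × 10^-4.
Sum = 0.023392584.
SE = √(0.023392584) = 0.1529.

0.1529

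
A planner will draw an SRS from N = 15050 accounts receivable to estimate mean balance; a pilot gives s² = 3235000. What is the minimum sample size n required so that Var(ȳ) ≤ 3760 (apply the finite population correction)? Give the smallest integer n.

814

Without fpc, n₀ = s²/D = 3235000/3760 = 860.3723.
With fpc, (1 − n/N)·s²/n ≤ D requires n ≥ n₀/(1 + n₀/N) = 860.3723/(1 + 860.3723/15050) = 813.8466.
Rounding up, n = 814.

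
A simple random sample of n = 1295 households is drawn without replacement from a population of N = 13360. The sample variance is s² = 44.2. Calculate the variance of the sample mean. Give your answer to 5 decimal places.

0.03082

Under SRS without replacement, Var(ȳ) = (1 − f)·s²/n with f = n/N = 1295/13360 = 0.09693114.
Var(ȳ) = (1 − 0.09693114)·44.2/1295 = 0.90306886·0.034131274 = 0.030822891.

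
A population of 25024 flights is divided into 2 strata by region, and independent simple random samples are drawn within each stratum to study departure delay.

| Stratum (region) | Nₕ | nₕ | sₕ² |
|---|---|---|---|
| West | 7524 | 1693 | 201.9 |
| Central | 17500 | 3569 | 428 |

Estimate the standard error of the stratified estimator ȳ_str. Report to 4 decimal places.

Var(ȳ_str) = Σₕ Wₕ²(1 − fₕ)sₕ²/nₕ with Wₕ = Nₕ/N, N = 25024.
West: Wₕ = 0.30067136; term = 0.30067136²·(1 − 0.22501329)·201.9/1693 = 0.0083552169.
Central: Wₕ = 0.69932864; term = 0.69932864²·(1 − 0.20394286)·428/3569 = 0.046687874.
Sum = 0.055043091.
SE = √(0.055043091) = 0.2346.

0.2346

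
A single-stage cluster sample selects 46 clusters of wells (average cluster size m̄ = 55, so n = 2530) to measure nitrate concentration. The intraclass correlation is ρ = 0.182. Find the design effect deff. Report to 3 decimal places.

deff = 1 + (55 − 1)·0.182 = 1 + 9.828 = 10.828.

10.828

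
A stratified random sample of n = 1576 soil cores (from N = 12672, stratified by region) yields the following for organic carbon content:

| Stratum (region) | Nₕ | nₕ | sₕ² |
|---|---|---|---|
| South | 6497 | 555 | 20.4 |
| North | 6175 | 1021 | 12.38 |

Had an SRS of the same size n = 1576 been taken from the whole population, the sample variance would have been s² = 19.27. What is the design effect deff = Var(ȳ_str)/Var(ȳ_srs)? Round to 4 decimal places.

Var(ȳ_str) = Σ Wₕ²(1−fₕ)sₕ²/nₕ with Wₕ = Nₕ/12672:
  South: (6497/12672)²·(1−555/6497)·20.4/555 = 0.008836746
  North: (6175/12672)²·(1−1021/6175)·12.38/1021 = 0.0024031781
  → Var(ȳ_str) = 0.011239924.
Var(ȳ_srs) = (1 − 1576/12672)·19.27/1576 = 0.010706482.
deff = 0.011239924 / 0.010706482 = 1.0498.

1.0498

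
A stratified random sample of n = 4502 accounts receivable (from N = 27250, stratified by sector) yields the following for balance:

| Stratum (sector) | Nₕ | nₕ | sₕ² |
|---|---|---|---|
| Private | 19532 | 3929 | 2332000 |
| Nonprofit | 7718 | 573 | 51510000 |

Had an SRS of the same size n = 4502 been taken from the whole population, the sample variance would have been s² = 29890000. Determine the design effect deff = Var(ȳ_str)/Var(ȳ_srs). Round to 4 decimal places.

1.2485

Var(ȳ_str) = Σ Wₕ²(1−fₕ)sₕ²/nₕ with Wₕ = Nₕ/27250:
  Private: (19532/27250)²·(1−3929/19532)·2332000/3929 = 243.59498
  Nonprofit: (7718/27250)²·(1−573/7718)·51510000/573 = 6675.9169
  → Var(ȳ_str) = 6919.5119.
Var(ȳ_srs) = (1 − 4502/27250)·29890000/4502 = 5542.3907.
deff = 6919.5119 / 5542.3907 = 1.2485.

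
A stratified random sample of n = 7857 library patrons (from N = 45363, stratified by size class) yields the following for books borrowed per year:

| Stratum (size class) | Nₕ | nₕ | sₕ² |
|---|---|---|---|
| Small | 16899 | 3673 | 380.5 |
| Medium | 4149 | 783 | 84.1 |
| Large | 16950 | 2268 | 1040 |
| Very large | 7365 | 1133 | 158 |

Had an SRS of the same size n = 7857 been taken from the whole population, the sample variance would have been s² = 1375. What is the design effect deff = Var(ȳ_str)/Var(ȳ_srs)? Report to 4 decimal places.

Var(ȳ_str) = Σ Wₕ²(1−fₕ)sₕ²/nₕ with Wₕ = Nₕ/45363:
  Small: (16899/45363)²·(1−3673/16899)·380.5/3673 = 0.011251741
  Medium: (4149/45363)²·(1−783/4149)·84.1/783 = 7.2893406 × 10^-4
  Large: (16950/45363)²·(1−2268/16950)·1040/2268 = 0.055455123
  Very large: (7365/45363)²·(1−1133/7365)·158/1133 = 0.0031104544
  → Var(ȳ_str) = 0.070546252.
Var(ȳ_srs) = (1 − 7857/45363)·1375/7857 = 0.14469214.
deff = 0.070546252 / 0.14469214 = 0.4876.

0.4876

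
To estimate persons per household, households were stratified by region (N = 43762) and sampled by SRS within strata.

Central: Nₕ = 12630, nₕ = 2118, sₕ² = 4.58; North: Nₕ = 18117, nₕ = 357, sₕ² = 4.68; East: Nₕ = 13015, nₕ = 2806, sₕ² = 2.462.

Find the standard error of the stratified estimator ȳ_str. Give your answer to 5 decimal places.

Var(ȳ_str) = Σₕ Wₕ²(1 − fₕ)sₕ²/nₕ with Wₕ = Nₕ/N, N = 43762.
Central: Wₕ = 0.28860655; term = 0.28860655²·(1 − 0.16769596)·4.58/2118 = 1.4991114 × 10^-4.
North: Wₕ = 0.41398931; term = 0.41398931²·(1 − 0.01970525)·4.68/357 = 0.002202483.
East: Wₕ = 0.29740414; term = 0.29740414²·(1 − 0.21559739)·2.462/2806 = 6.0874224 × 10^-5.
Sum = 0.0024132684.
SE = √(0.0024132684) = 0.04913.

0.04913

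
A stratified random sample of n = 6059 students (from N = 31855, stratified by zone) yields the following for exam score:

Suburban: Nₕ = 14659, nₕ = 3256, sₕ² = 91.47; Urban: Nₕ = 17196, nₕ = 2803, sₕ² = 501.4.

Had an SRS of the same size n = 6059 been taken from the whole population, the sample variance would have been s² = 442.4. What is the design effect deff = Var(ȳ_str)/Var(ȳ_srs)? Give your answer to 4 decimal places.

Var(ȳ_str) = Σ Wₕ²(1−fₕ)sₕ²/nₕ with Wₕ = Nₕ/31855:
  Suburban: (14659/31855)²·(1−3256/14659)·91.47/3256 = 0.0046276716
  Urban: (17196/31855)²·(1−2803/17196)·501.4/2803 = 0.043629956
  → Var(ȳ_str) = 0.048257628.
Var(ȳ_srs) = (1 − 6059/31855)·442.4/6059 = 0.059127419.
deff = 0.048257628 / 0.059127419 = 0.8162.

0.8162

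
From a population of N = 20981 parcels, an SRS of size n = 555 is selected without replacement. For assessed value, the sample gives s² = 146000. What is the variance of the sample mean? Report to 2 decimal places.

Under SRS without replacement, Var(ȳ) = (1 − f)·s²/n with f = n/N = 555/20981 = 0.02645250.
Var(ȳ) = (1 − 0.02645250)·146000/555 = 0.97354750·263.06306 = 256.10439.

256.10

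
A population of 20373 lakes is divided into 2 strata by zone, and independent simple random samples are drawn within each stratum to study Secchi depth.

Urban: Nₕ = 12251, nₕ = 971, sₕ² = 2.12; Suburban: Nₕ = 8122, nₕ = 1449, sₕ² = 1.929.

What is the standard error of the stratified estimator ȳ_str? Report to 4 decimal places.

0.0300

Var(ȳ_str) = Σₕ Wₕ²(1 − fₕ)sₕ²/nₕ with Wₕ = Nₕ/N, N = 20373.
Urban: Wₕ = 0.60133510; term = 0.60133510²·(1 − 0.07925884)·2.12/971 = 7.2692114 × 10^-4.
Suburban: Wₕ = 0.39866490; term = 0.39866490²·(1 − 0.17840433)·1.929/1449 = 1.738353 × 10^-4.
Sum = 9.0075644 × 10^-4.
SE = √(9.0075644 × 10^-4) = 0.0300.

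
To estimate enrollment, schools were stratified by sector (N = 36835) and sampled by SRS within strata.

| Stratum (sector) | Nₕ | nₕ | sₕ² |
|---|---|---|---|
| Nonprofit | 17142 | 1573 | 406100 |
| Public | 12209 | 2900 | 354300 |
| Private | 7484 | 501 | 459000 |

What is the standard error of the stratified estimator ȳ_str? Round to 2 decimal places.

9.81

Var(ȳ_str) = Σₕ Wₕ²(1 − fₕ)sₕ²/nₕ with Wₕ = Nₕ/N, N = 36835.
Nonprofit: Wₕ = 0.46537261; term = 0.46537261²·(1 − 0.09176292)·406100/1573 = 50.781454.
Public: Wₕ = 0.33145107; term = 0.33145107²·(1 − 0.23752969)·354300/2900 = 10.233753.
Private: Wₕ = 0.20317633; term = 0.20317633²·(1 − 0.06694281)·459000/501 = 35.288194.
Sum = 96.303401.
SE = √(96.303401) = 9.81.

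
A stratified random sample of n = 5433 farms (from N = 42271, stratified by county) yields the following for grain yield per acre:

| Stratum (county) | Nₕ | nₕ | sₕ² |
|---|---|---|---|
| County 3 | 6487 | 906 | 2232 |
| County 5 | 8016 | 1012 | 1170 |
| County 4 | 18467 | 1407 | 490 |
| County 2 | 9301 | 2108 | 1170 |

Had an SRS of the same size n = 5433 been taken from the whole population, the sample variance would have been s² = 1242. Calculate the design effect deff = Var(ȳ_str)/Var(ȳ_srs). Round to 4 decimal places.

0.8454

Var(ȳ_str) = Σ Wₕ²(1−fₕ)sₕ²/nₕ with Wₕ = Nₕ/42271:
  County 3: (6487/42271)²·(1−906/6487)·2232/906 = 0.049915666
  County 5: (8016/42271)²·(1−1012/8016)·1170/1012 = 0.03632655
  County 4: (18467/42271)²·(1−1407/18467)·490/1407 = 0.061403385
  County 2: (9301/42271)²·(1−2108/9301)·1170/2108 = 0.020781166
  → Var(ȳ_str) = 0.16842677.
Var(ȳ_srs) = (1 − 5433/42271)·1242/5433 = 0.19922114.
deff = 0.16842677 / 0.19922114 = 0.8454.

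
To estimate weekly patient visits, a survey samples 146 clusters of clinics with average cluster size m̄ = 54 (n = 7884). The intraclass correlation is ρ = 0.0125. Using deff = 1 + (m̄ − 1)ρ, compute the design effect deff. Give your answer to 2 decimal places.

1.66

deff = 1 + (54 − 1)·0.0125 = 1 + 0.6625 = 1.6625.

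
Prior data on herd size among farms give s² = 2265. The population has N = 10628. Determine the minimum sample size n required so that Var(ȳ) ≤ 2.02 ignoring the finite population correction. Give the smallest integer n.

Without fpc, n₀ = s²/D = 2265/2.02 = 1121.2871.
Rounding up, n = 1122.

1122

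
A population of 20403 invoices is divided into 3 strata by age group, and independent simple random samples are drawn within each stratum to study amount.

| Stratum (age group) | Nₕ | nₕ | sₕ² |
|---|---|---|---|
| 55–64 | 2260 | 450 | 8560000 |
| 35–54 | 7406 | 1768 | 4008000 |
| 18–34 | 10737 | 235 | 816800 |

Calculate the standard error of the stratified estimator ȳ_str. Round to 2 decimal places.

36.82

Var(ȳ_str) = Σₕ Wₕ²(1 − fₕ)sₕ²/nₕ with Wₕ = Nₕ/N, N = 20403.
55–64: Wₕ = 0.11076802; term = 0.11076802²·(1 − 0.19911504)·8560000/450 = 186.92191.
35–54: Wₕ = 0.36298584; term = 0.36298584²·(1 − 0.23872536)·4008000/1768 = 227.38728.
18–34: Wₕ = 0.52624614; term = 0.52624614²·(1 − 0.02188693)·816800/235 = 941.48797.
Sum = 1355.7972.
SE = √(1355.7972) = 36.82.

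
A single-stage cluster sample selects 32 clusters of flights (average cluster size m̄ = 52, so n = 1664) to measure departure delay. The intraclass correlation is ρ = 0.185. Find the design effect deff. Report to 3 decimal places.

10.435

deff = 1 + (52 − 1)·0.185 = 1 + 9.435 = 10.435.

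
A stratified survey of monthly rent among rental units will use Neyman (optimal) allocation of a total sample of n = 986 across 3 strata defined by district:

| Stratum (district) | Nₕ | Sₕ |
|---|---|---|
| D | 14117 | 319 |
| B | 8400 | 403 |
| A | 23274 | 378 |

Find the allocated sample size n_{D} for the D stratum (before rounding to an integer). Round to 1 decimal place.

Neyman allocation: nₕ = n·NₕSₕ / Σⱼ NⱼSⱼ.
Σ NⱼSⱼ = 14117·319 + 8400·403 + 23274·378 = 1.6686095 × 10^7.
n_{D} = 986·14117·319 / (1.6686095 × 10^7) = 266.1.

266.1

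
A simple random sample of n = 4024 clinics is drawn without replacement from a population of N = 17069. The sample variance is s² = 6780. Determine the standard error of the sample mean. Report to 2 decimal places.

1.13

Under SRS without replacement, Var(ȳ) = (1 − f)·s²/n with f = n/N = 4024/17069 = 0.23574902.
Var(ȳ) = (1 − 0.23574902)·6780/4024 = 0.76425098·1.6848907 = 1.2876793.
SE(ȳ) = √(1.2876793) = 1.13.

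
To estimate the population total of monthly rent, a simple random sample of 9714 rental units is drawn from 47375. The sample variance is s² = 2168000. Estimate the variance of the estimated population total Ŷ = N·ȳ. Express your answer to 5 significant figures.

3.9820 × 10^11

Var(Ŷ) = N²·Var(ȳ) = N²·(1 − n/N)·s²/n.
f = 9714/47375 = 0.20504485; Var(ȳ) = 0.79495515·2168000/9714 = 177.4205.
Var(Ŷ) = 47375² · 177.4205 = 3.9820091 × 10^11.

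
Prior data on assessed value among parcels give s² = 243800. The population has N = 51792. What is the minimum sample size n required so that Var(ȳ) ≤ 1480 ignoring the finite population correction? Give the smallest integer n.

Without fpc, n₀ = s²/D = 243800/1480 = 164.7297.
Rounding up, n = 165.

165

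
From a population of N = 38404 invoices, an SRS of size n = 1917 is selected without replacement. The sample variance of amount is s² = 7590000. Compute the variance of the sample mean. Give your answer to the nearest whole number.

Under SRS without replacement, Var(ȳ) = (1 − f)·s²/n with f = n/N = 1917/38404 = 0.04991668.
Var(ȳ) = (1 − 0.04991668)·7590000/1917 = 0.95008332·3959.3114 = 3761.6758.

3762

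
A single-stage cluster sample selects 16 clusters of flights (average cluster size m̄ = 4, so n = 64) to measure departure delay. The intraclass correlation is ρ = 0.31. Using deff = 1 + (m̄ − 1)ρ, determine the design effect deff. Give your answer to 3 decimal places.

1.930

deff = 1 + (4 − 1)·0.31 = 1 + 0.93 = 1.93.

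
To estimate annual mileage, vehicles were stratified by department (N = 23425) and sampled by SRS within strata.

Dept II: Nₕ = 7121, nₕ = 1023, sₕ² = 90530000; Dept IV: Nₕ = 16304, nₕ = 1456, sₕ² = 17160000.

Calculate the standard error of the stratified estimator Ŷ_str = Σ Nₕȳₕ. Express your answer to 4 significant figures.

Var(Ŷ_str) = Σₕ Nₕ²(1 − fₕ)sₕ²/nₕ.
Dept II: 7121²·(1 − 1023/7121)·90530000/1023 = 3.842778 × 10^12.
Dept IV: 16304²·(1 − 1456/16304)·17160000/1456 = 2.8531068 × 10^12.
Sum = 6.6958848 × 10^12.
SE = √(6.6958848 × 10^12) = 2.588 × 10^6.

2.588 × 10^6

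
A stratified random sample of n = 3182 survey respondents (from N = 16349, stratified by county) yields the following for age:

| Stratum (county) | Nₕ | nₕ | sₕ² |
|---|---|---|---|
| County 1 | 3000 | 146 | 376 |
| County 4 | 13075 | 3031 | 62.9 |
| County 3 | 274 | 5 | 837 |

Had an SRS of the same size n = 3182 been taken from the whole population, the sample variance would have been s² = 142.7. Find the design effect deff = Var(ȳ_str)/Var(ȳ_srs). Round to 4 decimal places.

Var(ȳ_str) = Σ Wₕ²(1−fₕ)sₕ²/nₕ with Wₕ = Nₕ/16349:
  County 1: (3000/16349)²·(1−146/3000)·376/146 = 0.082495038
  County 4: (13075/16349)²·(1−3031/13075)·62.9/3031 = 0.010196021
  County 3: (274/16349)²·(1−5/274)·837/5 = 0.046161074
  → Var(ȳ_str) = 0.13885213.
Var(ȳ_srs) = (1 − 3182/16349)·142.7/3182 = 0.036117646.
deff = 0.13885213 / 0.036117646 = 3.8444.

3.8444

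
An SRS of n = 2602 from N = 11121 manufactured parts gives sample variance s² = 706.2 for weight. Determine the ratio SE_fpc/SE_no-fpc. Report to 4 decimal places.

f = n/N = 2602/11121 = 0.23397177.
SE_no-fpc = √(s²/n) = 0.520967; SE_fpc = √((1−f)s²/n) = 0.45596615.
Ratio = √(1−f) = 0.87523039.

0.8752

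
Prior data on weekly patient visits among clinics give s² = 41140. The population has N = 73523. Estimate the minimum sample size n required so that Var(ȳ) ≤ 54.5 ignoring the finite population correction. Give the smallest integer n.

755

Without fpc, n₀ = s²/D = 41140/54.5 = 754.8624.
Rounding up, n = 755.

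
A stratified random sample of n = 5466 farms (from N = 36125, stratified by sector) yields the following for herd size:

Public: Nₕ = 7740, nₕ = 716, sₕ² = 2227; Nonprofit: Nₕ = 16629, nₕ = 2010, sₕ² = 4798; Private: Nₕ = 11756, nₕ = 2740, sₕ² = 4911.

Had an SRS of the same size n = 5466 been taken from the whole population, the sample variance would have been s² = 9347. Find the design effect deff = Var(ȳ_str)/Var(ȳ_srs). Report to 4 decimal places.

0.4960

Var(ȳ_str) = Σ Wₕ²(1−fₕ)sₕ²/nₕ with Wₕ = Nₕ/36125:
  Public: (7740/36125)²·(1−716/7740)·2227/716 = 0.12957373
  Nonprofit: (16629/36125)²·(1−2010/16629)·4798/2010 = 0.44466431
  Private: (11756/36125)²·(1−2740/11756)·4911/2740 = 0.14557176
  → Var(ȳ_str) = 0.7198098.
Var(ȳ_srs) = (1 − 5466/36125)·9347/5466 = 1.4512851.
deff = 0.7198098 / 1.4512851 = 0.4960.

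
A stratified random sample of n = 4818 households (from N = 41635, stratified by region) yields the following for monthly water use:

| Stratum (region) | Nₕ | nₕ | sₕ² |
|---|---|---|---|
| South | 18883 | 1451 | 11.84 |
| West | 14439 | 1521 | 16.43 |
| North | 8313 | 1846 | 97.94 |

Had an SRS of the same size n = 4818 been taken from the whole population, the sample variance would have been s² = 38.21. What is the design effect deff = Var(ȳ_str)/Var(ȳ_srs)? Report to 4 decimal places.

0.6213

Var(ȳ_str) = Σ Wₕ²(1−fₕ)sₕ²/nₕ with Wₕ = Nₕ/41635:
  South: (18883/41635)²·(1−1451/18883)·11.84/1451 = 0.0015494778
  West: (14439/41635)²·(1−1521/14439)·16.43/1521 = 0.0011623144
  North: (8313/41635)²·(1−1846/8313)·97.94/1846 = 0.0016454016
  → Var(ȳ_str) = 0.0043571938.
Var(ȳ_srs) = (1 − 4818/41635)·38.21/4818 = 0.0070129391.
deff = 0.0043571938 / 0.0070129391 = 0.6213.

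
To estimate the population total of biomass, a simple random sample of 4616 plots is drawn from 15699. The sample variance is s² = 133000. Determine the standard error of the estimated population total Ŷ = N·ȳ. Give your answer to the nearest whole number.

Var(Ŷ) = N²·Var(ȳ) = N²·(1 − n/N)·s²/n.
f = 4616/15699 = 0.29403147; Var(ȳ) = 0.70596853·133000/4616 = 20.340948.
Var(Ŷ) = 15699² · 20.340948 = 5.0132016 × 10^9.
SE(Ŷ) = √(5.0132016 × 10^9) = 70804.

70804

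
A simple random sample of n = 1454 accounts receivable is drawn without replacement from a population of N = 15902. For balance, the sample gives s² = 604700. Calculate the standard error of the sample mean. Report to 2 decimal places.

Under SRS without replacement, Var(ȳ) = (1 − f)·s²/n with f = n/N = 1454/15902 = 0.09143504.
Var(ȳ) = (1 − 0.09143504)·604700/1454 = 0.90856496·415.88721 = 377.86054.
SE(ȳ) = √(377.86054) = 19.44.

19.44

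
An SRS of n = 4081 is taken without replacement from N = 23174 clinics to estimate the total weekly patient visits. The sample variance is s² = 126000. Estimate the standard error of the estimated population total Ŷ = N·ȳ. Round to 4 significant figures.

116900

Var(Ŷ) = N²·Var(ȳ) = N²·(1 − n/N)·s²/n.
f = 4081/23174 = 0.17610253; Var(ȳ) = 0.82389747·126000/4081 = 25.437658.
Var(Ŷ) = 23174² · 25.437658 = 1.3660894 × 10^10.
SE(Ŷ) = √(1.3660894 × 10^10) = 116900.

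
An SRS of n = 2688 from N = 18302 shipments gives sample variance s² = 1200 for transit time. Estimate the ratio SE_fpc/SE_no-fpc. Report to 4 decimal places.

f = n/N = 2688/18302 = 0.14686919.
SE_no-fpc = √(s²/n) = 0.6681531; SE_fpc = √((1−f)s²/n) = 0.61714015.
Ratio = √(1−f) = 0.92365080.

0.9237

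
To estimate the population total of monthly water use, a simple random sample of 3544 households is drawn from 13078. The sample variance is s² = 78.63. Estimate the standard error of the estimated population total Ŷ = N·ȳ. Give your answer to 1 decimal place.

Var(Ŷ) = N²·Var(ȳ) = N²·(1 − n/N)·s²/n.
f = 3544/13078 = 0.27098945; Var(ȳ) = 0.72901055·78.63/3544 = 0.016174407.
Var(Ŷ) = 13078² · 0.016174407 = 2.7663749 × 10^6.
SE(Ŷ) = √(2.7663749 × 10^6) = 1663.2.

1663.2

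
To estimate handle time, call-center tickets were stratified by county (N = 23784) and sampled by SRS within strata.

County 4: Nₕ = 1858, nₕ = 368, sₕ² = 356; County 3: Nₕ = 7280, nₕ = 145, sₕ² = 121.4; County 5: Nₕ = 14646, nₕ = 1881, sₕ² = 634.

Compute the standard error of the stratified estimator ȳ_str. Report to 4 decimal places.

0.4393

Var(ȳ_str) = Σₕ Wₕ²(1 − fₕ)sₕ²/nₕ with Wₕ = Nₕ/N, N = 23784.
County 4: Wₕ = 0.07811974; term = 0.07811974²·(1 − 0.19806243)·356/368 = 0.0047343936.
County 3: Wₕ = 0.30608813; term = 0.30608813²·(1 − 0.01991758)·121.4/145 = 0.076878739.
County 5: Wₕ = 0.61579213; term = 0.61579213²·(1 − 0.12843097)·634/1881 = 0.11139624.
Sum = 0.19300937.
SE = √(0.19300937) = 0.4393.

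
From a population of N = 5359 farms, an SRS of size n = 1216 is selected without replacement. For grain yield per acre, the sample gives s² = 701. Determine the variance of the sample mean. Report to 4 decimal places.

0.4457

Under SRS without replacement, Var(ȳ) = (1 − f)·s²/n with f = n/N = 1216/5359 = 0.22690801.
Var(ȳ) = (1 − 0.22690801)·701/1216 = 0.77309199·0.57648026 = 0.44567228.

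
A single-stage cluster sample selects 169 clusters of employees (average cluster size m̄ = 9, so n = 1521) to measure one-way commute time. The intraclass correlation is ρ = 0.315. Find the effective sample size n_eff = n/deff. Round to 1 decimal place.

432.1

deff = 1 + (9 − 1)·0.315 = 1 + 2.52 = 3.52.
n_eff = 1521 / 3.52 = 432.1.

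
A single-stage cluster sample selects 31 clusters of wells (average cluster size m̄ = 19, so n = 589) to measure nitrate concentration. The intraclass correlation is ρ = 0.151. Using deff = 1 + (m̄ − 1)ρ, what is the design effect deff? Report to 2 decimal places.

deff = 1 + (19 − 1)·0.151 = 1 + 2.718 = 3.718.

3.72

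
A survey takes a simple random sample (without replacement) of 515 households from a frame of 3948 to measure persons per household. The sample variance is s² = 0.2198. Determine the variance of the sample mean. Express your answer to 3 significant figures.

Under SRS without replacement, Var(ȳ) = (1 − f)·s²/n with f = n/N = 515/3948 = 0.13044580.
Var(ȳ) = (1 − 0.13044580)·0.2198/515 = 0.86955420·4.2679612 × 10^-4 = 3.7112236 × 10^-4.

3.71 × 10^-4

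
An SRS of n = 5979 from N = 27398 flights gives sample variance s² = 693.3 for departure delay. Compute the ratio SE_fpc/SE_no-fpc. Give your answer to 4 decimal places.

f = n/N = 5979/27398 = 0.21822761.
SE_no-fpc = √(s²/n) = 0.3405229; SE_fpc = √((1−f)s²/n) = 0.30108318.
Ratio = √(1−f) = 0.88417894.

0.8842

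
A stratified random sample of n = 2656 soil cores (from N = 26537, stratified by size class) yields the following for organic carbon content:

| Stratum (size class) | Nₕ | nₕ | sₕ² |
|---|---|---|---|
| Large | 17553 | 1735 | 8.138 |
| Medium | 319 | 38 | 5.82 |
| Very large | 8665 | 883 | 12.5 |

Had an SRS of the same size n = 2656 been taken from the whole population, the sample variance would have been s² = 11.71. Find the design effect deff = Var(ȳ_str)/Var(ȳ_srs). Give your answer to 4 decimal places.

Var(ȳ_str) = Σ Wₕ²(1−fₕ)sₕ²/nₕ with Wₕ = Nₕ/26537:
  Large: (17553/26537)²·(1−1735/17553)·8.138/1735 = 0.0018493431
  Medium: (319/26537)²·(1−38/319)·5.82/38 = 1.9495427 × 10^-5
  Very large: (8665/26537)²·(1−883/8665)·12.5/883 = 0.0013555185
  → Var(ȳ_str) = 0.003224357.
Var(ȳ_srs) = (1 − 2656/26537)·11.71/2656 = 0.0039676149.
deff = 0.003224357 / 0.0039676149 = 0.8127.

0.8127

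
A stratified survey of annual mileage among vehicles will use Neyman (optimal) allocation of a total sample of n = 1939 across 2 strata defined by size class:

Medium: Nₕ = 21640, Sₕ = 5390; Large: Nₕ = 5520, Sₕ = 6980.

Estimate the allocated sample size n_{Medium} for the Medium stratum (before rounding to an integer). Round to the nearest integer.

1458

Neyman allocation: nₕ = n·NₕSₕ / Σⱼ NⱼSⱼ.
Σ NⱼSⱼ = 21640·5390 + 5520·6980 = 1.551692 × 10^8.
n_{Medium} = 1939·21640·5390 / (1.551692 × 10^8) = 1458.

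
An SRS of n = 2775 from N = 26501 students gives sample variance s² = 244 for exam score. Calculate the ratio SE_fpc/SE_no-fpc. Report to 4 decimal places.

f = n/N = 2775/26501 = 0.10471303.
SE_no-fpc = √(s²/n) = 0.29652644; SE_fpc = √((1−f)s²/n) = 0.28057214.
Ratio = √(1−f) = 0.94619605.

0.9462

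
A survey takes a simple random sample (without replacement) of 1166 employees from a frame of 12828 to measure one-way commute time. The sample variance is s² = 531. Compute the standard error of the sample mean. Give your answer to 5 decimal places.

0.64344

Under SRS without replacement, Var(ȳ) = (1 − f)·s²/n with f = n/N = 1166/12828 = 0.09089492.
Var(ȳ) = (1 − 0.09089492)·531/1166 = 0.90910508·0.45540309 = 0.41400926.
SE(ȳ) = √(0.41400926) = 0.64344.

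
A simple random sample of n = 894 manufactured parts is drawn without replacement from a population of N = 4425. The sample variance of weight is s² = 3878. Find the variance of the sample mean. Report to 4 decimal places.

Under SRS without replacement, Var(ȳ) = (1 − f)·s²/n with f = n/N = 894/4425 = 0.20203390.
Var(ȳ) = (1 − 0.20203390)·3878/894 = 0.79796610·4.3378076 = 3.4614234.

3.4614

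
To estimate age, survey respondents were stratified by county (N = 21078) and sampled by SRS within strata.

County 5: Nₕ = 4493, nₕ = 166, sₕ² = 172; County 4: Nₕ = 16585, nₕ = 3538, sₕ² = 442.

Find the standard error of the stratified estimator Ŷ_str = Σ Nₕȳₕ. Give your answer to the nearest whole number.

Var(Ŷ_str) = Σₕ Nₕ²(1 − fₕ)sₕ²/nₕ.
County 5: 4493²·(1 − 166/4493)·172/166 = 2.0143905 × 10^7.
County 4: 16585²·(1 − 3538/16585)·442/3538 = 2.7032772 × 10^7.
Sum = 4.7176677 × 10^7.
SE = √(4.7176677 × 10^7) = 6869.

6869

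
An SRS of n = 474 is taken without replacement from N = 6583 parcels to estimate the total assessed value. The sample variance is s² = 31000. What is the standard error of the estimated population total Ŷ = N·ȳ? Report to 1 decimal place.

51284.8

Var(Ŷ) = N²·Var(ȳ) = N²·(1 − n/N)·s²/n.
f = 474/6583 = 0.07200365; Var(ȳ) = 0.92799635·31000/474 = 60.691745.
Var(Ŷ) = 6583² · 60.691745 = 2.6301307 × 10^9.
SE(Ŷ) = √(2.6301307 × 10^9) = 51284.8.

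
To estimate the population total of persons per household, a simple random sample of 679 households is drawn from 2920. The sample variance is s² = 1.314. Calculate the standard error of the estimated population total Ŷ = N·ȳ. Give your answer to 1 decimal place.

112.5

Var(Ŷ) = N²·Var(ȳ) = N²·(1 − n/N)·s²/n.
f = 679/2920 = 0.23253425; Var(ȳ) = 0.76746575·1.314/679 = 0.0014851988.
Var(Ŷ) = 2920² · 0.0014851988 = 12663.399.
SE(Ŷ) = √(12663.399) = 112.5.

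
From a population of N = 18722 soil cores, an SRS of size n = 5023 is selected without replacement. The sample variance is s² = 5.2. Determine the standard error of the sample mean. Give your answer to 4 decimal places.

Under SRS without replacement, Var(ȳ) = (1 − f)·s²/n with f = n/N = 5023/18722 = 0.26829399.
Var(ȳ) = (1 − 0.26829399)·5.2/5023 = 0.73170601·0.0010352379 = 7.574898 × 10^-4.
SE(ȳ) = √(7.574898 × 10^-4) = 0.0275.

0.0275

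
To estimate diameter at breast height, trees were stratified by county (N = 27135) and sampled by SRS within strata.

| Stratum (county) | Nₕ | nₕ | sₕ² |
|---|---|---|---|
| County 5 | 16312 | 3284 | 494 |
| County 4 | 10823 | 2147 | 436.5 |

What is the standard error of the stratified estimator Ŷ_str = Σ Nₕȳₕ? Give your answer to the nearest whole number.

Var(Ŷ_str) = Σₕ Nₕ²(1 − fₕ)sₕ²/nₕ.
County 5: 16312²·(1 − 3284/16312)·494/3284 = 3.1967507 × 10^7.
County 4: 10823²·(1 − 2147/10823)·436.5/2147 = 1.9090592 × 10^7.
Sum = 5.1058099 × 10^7.
SE = √(5.1058099 × 10^7) = 7145.

7145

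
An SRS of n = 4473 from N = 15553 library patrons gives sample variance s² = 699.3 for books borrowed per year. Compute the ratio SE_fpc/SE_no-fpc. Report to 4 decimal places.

f = n/N = 4473/15553 = 0.28759725.
SE_no-fpc = √(s²/n) = 0.39539604; SE_fpc = √((1−f)s²/n) = 0.33372989.
Ratio = √(1−f) = 0.84403954.

0.8440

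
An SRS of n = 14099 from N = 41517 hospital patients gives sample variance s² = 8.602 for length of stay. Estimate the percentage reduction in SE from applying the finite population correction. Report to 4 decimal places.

18.7347

f = n/N = 14099/41517 = 0.33959583.
SE_no-fpc = √(s²/n) = 0.02470049; SE_fpc = √((1−f)s²/n) = 0.020072916.
Ratio = √(1−f) = 0.81265255. Reduction = 100·(1 − 0.81265255) = 18.7347%.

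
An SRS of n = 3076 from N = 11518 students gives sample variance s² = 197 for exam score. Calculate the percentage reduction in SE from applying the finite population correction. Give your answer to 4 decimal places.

f = n/N = 3076/11518 = 0.26706025.
SE_no-fpc = √(s²/n) = 0.25306958; SE_fpc = √((1−f)s²/n) = 0.21665768.
Ratio = √(1−f) = 0.85611900. Reduction = 100·(1 − 0.85611900) = 14.3881%.

14.3881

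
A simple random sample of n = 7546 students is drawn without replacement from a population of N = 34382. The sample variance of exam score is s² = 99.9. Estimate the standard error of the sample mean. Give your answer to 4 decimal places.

0.1017

Under SRS without replacement, Var(ȳ) = (1 − f)·s²/n with f = n/N = 7546/34382 = 0.21947531.
Var(ȳ) = (1 − 0.21947531)·99.9/7546 = 0.78052469·0.013238802 = 0.010333212.
SE(ȳ) = √(0.010333212) = 0.1017.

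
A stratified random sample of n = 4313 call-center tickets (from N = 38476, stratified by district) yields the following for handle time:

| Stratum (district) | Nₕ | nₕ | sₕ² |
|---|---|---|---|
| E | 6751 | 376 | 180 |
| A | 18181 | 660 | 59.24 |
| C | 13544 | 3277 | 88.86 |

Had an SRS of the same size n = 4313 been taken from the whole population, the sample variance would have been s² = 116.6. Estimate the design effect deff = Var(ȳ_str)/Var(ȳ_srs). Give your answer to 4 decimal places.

1.4905

Var(ȳ_str) = Σ Wₕ²(1−fₕ)sₕ²/nₕ with Wₕ = Nₕ/38476:
  E: (6751/38476)²·(1−376/6751)·180/376 = 0.01391724
  A: (18181/38476)²·(1−660/18181)·59.24/660 = 0.019313809
  C: (13544/38476)²·(1−3277/13544)·88.86/3277 = 0.002547068
  → Var(ȳ_str) = 0.035778117.
Var(ȳ_srs) = (1 − 4313/38476)·116.6/4313 = 0.024004086.
deff = 0.035778117 / 0.024004086 = 1.4905.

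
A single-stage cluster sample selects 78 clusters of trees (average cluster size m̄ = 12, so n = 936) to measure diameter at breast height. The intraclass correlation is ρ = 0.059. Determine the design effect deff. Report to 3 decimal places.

1.649

deff = 1 + (12 − 1)·0.059 = 1 + 0.649 = 1.649.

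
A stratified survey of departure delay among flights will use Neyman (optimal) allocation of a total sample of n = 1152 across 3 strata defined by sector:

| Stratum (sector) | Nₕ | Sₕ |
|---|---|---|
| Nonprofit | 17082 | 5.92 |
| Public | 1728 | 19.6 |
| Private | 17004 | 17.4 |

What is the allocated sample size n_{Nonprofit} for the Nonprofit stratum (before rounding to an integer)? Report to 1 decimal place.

Neyman allocation: nₕ = n·NₕSₕ / Σⱼ NⱼSⱼ.
Σ NⱼSⱼ = 17082·5.92 + 1728·19.6 + 17004·17.4 = 430863.84.
n_{Nonprofit} = 1152·17082·5.92 / 430863.84 = 270.4.

270.4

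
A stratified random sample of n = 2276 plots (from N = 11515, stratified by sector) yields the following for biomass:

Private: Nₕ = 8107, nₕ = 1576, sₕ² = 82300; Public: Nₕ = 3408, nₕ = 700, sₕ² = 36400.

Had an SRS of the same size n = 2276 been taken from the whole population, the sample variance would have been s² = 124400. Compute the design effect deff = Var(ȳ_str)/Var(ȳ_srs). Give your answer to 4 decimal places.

0.5580

Var(ȳ_str) = Σ Wₕ²(1−fₕ)sₕ²/nₕ with Wₕ = Nₕ/11515:
  Private: (8107/11515)²·(1−1576/8107)·82300/1576 = 20.852378
  Public: (3408/11515)²·(1−700/3408)·36400/700 = 3.6192927
  → Var(ȳ_str) = 24.471671.
Var(ȳ_srs) = (1 − 2276/11515)·124400/2276 = 43.853993.
deff = 24.471671 / 43.853993 = 0.5580.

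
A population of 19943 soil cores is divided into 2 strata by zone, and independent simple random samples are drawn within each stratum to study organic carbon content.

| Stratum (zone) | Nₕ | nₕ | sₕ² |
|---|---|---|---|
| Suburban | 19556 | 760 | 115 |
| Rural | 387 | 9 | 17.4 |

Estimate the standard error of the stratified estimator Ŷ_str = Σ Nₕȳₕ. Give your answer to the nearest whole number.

Var(Ŷ_str) = Σₕ Nₕ²(1 − fₕ)sₕ²/nₕ.
Suburban: 19556²·(1 − 760/19556)·115/760 = 5.5619837 × 10^7.
Rural: 387²·(1 − 9/387)·17.4/9 = 282819.6.
Sum = 5.5902657 × 10^7.
SE = √(5.5902657 × 10^7) = 7477.

7477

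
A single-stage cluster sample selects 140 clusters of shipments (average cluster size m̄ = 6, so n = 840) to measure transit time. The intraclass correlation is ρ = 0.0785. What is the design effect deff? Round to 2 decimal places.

1.39

deff = 1 + (6 − 1)·0.0785 = 1 + 0.3925 = 1.3925.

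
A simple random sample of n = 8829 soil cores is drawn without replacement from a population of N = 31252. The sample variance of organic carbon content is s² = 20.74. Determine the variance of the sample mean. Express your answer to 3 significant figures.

Under SRS without replacement, Var(ȳ) = (1 − f)·s²/n with f = n/N = 8829/31252 = 0.28250992.
Var(ȳ) = (1 − 0.28250992)·20.74/8829 = 0.71749008·0.0023490769 = 0.0016854394.

0.00169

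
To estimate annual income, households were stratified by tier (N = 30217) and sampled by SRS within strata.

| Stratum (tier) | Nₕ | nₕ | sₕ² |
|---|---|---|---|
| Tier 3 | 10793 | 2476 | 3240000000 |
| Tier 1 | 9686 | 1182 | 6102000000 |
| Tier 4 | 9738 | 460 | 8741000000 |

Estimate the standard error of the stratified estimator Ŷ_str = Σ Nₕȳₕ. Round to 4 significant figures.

Var(Ŷ_str) = Σₕ Nₕ²(1 − fₕ)sₕ²/nₕ.
Tier 3: 10793²·(1 − 2476/10793)·3240000000/2476 = 1.1746358 × 10^14.
Tier 1: 9686²·(1 − 1182/9686)·6102000000/1182 = 4.2522858 × 10^14.
Tier 4: 9738²·(1 − 460/9738)·8741000000/460 = 1.7168305 × 10^15.
Sum = 2.2595227 × 10^15.
SE = √(2.2595227 × 10^15) = 4.753 × 10^7.

4.753 × 10^7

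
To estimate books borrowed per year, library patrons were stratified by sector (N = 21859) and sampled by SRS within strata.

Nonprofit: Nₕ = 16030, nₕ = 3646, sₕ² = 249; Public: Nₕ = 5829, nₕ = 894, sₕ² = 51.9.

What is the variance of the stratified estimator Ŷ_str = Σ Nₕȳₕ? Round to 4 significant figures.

1.523 × 10^7

Var(Ŷ_str) = Σₕ Nₕ²(1 − fₕ)sₕ²/nₕ.
Nonprofit: 16030²·(1 − 3646/16030)·249/3646 = 1.3557423 × 10^7.
Public: 5829²·(1 − 894/5829)·51.9/894 = 1.6699792 × 10^6.
Sum = 1.5227402 × 10^7.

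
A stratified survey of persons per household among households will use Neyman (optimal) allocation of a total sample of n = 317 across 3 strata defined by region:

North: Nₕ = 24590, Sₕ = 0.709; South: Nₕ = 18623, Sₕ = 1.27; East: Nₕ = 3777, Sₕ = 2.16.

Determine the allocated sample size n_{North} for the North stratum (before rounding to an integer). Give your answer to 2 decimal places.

Neyman allocation: nₕ = n·NₕSₕ / Σⱼ NⱼSⱼ.
Σ NⱼSⱼ = 24590·0.709 + 18623·1.27 + 3777·2.16 = 49243.84.
n_{North} = 317·24590·0.709 / 49243.84 = 112.23.

112.23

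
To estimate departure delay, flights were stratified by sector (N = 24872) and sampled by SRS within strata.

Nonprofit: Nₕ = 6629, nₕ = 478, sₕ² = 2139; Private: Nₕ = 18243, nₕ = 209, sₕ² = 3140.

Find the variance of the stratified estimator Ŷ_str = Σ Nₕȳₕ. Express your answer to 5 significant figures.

5.1252 × 10^9

Var(Ŷ_str) = Σₕ Nₕ²(1 − fₕ)sₕ²/nₕ.
Nonprofit: 6629²·(1 − 478/6629)·2139/478 = 1.8246377 × 10^8.
Private: 18243²·(1 − 209/18243)·3140/209 = 4.9427846 × 10^9.
Sum = 5.1252484 × 10^9.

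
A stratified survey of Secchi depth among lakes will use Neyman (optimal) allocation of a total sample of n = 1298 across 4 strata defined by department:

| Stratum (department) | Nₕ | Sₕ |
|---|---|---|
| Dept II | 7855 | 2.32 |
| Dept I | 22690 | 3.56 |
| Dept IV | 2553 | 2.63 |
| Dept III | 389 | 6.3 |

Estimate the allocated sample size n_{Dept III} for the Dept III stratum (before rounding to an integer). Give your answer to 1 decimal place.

Neyman allocation: nₕ = n·NₕSₕ / Σⱼ NⱼSⱼ.
Σ NⱼSⱼ = 7855·2.32 + 22690·3.56 + 2553·2.63 + 389·6.3 = 108165.09.
n_{Dept III} = 1298·389·6.3 / 108165.09 = 29.4.

29.4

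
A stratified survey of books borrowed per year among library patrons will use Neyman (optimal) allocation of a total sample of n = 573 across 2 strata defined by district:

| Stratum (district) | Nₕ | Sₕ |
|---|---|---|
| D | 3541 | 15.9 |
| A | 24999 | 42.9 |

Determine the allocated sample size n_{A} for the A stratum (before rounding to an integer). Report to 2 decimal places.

544.42

Neyman allocation: nₕ = n·NₕSₕ / Σⱼ NⱼSⱼ.
Σ NⱼSⱼ = 3541·15.9 + 24999·42.9 = 1.128759 × 10^6.
n_{A} = 573·24999·42.9 / (1.128759 × 10^6) = 544.42.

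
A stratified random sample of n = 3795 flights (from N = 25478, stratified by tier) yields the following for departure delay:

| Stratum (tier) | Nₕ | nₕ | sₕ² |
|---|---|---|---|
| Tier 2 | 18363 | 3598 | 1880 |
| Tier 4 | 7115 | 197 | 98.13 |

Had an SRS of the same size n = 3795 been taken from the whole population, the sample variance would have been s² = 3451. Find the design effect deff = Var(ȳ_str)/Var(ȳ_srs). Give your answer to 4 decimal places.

0.3308

Var(ȳ_str) = Σ Wₕ²(1−fₕ)sₕ²/nₕ with Wₕ = Nₕ/25478:
  Tier 2: (18363/25478)²·(1−3598/18363)·1880/3598 = 0.2182444
  Tier 4: (7115/25478)²·(1−197/7115)·98.13/197 = 0.037771164
  → Var(ȳ_str) = 0.25601556.
Var(ȳ_srs) = (1 − 3795/25478)·3451/3795 = 0.77390422.
deff = 0.25601556 / 0.77390422 = 0.3308.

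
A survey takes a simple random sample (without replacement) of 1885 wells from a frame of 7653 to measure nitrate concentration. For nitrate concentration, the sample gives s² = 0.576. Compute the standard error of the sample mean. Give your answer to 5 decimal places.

Under SRS without replacement, Var(ȳ) = (1 − f)·s²/n with f = n/N = 1885/7653 = 0.24630864.
Var(ȳ) = (1 − 0.24630864)·0.576/1885 = 0.75369136·3.0557029 × 10^-4 = 2.3030569 × 10^-4.
SE(ȳ) = √(2.3030569 × 10^-4) = 0.01518.

0.01518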